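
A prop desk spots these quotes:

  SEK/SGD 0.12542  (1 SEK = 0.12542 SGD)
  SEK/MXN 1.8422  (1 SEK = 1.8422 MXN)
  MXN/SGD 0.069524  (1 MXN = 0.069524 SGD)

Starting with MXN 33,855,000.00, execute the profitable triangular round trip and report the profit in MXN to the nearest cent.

Profit: MXN 717,242.50

Profitable loop is MXN → SGD → SEK → MXN:
MXN 33,855,000.00 × 0.069524 = SGD 2,353,735.02
SGD 2,353,735.02 ÷ 0.12542 = SEK 18,766,823.63
SEK 18,766,823.63 × 1.8422 = MXN 34,572,242.50
Profit = MXN 34,572,242.50 − MXN 33,855,000.00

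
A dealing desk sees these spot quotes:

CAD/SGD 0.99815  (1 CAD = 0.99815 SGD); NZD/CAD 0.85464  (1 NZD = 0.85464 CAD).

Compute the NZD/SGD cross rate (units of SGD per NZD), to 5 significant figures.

1 NZD × 0.85464 = 0.85464 CAD
0.85464 CAD × 0.99815 = 0.853059 SGD

NZD/SGD = 0.85306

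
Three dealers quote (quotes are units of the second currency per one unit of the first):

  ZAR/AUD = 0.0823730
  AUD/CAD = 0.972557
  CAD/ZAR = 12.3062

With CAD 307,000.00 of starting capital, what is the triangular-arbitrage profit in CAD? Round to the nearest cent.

Profit: CAD 4,397.03

Profitable loop is CAD → AUD → ZAR → CAD:
CAD 307,000.00 ÷ 0.972557 = AUD 315,662.73
AUD 315,662.73 ÷ 0.0823730 = ZAR 3,832,114.07
ZAR 3,832,114.07 ÷ 12.3062 = CAD 311,397.03
Profit = CAD 311,397.03 − CAD 307,000.00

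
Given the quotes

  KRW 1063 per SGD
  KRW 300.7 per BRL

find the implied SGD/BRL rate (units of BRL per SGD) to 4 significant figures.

SGD/BRL = 3.535

1 SGD × 1063 = 1063 KRW
1063 KRW ÷ 300.7 = 3.53508 BRL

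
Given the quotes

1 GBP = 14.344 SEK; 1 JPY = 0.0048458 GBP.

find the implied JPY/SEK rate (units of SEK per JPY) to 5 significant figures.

1 JPY × 0.0048458 = 0.0048458 GBP
0.0048458 GBP × 14.344 = 0.0695082 SEK

JPY/SEK = 0.069508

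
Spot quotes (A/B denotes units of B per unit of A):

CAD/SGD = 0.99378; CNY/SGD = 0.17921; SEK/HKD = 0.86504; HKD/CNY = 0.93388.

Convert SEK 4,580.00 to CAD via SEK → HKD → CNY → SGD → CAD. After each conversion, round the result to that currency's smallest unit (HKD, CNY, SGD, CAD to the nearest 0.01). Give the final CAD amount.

SEK 4,580.00 × 0.86504 = HKD 3,961.88
HKD 3,961.88 × 0.93388 = CNY 3,699.92
CNY 3,699.92 × 0.17921 = SGD 663.06
SGD 663.06 ÷ 0.99378 = CAD 667.21

CAD 667.21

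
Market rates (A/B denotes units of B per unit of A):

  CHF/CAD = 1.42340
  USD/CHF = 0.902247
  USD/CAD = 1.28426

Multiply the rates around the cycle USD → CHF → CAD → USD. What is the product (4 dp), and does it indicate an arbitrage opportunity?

1.0000 (no arbitrage)

Around USD → CHF → CAD → USD: 1 × 0.902247 × 1.42340 ÷ 1.28426 = 0.999999
Product ≈ 1 (deviation 0.000%, within rounding noise).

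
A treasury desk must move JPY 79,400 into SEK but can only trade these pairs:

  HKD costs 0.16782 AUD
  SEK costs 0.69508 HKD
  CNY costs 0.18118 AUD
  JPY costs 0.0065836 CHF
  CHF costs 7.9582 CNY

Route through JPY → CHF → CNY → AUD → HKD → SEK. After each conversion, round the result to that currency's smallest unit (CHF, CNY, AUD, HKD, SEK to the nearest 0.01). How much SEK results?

SEK 6,461.47

JPY 79,400 × 0.0065836 = CHF 522.74
CHF 522.74 × 7.9582 = CNY 4,160.07
CNY 4,160.07 × 0.18118 = AUD 753.72
AUD 753.72 ÷ 0.16782 = HKD 4,491.24
HKD 4,491.24 ÷ 0.69508 = SEK 6,461.47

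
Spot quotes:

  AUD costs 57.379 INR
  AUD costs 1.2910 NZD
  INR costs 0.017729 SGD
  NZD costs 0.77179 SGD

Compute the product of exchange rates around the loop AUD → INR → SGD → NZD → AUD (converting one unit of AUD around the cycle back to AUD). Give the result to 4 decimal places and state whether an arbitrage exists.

Around AUD → INR → SGD → NZD → AUD: 1 × 57.379 × 0.017729 ÷ 0.77179 ÷ 1.2910 = 1.020967
Product > 1; profitable direction is AUD → INR → SGD → NZD → AUD.

1.0210 (arbitrage exists)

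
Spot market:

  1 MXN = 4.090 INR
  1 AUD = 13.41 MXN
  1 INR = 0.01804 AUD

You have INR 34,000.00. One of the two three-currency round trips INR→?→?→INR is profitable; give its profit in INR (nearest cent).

Profitable loop is INR → MXN → AUD → INR:
INR 34,000.00 ÷ 4.090 = MXN 8,312.96
MXN 8,312.96 ÷ 13.41 = AUD 619.91
AUD 619.91 ÷ 0.01804 = INR 34,362.94
Profit = INR 34,362.94 − INR 34,000.00

Profit: INR 362.94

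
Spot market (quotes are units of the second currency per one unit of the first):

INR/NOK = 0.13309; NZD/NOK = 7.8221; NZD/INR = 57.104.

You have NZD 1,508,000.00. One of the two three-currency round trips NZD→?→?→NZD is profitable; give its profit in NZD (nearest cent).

Profit: NZD 44,075.16

Profitable loop is NZD → NOK → INR → NZD:
NZD 1,508,000.00 × 7.8221 = NOK 11,795,726.80
NOK 11,795,726.80 ÷ 0.13309 = INR 88,629,700.20
INR 88,629,700.20 ÷ 57.104 = NZD 1,552,075.16
Profit = NZD 1,552,075.16 − NZD 1,508,000.00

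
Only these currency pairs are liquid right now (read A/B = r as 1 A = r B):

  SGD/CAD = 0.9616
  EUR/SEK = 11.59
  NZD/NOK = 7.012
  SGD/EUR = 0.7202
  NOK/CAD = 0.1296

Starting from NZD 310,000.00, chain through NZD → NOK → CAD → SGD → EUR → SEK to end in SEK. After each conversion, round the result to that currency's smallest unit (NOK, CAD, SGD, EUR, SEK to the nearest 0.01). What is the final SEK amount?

SEK 2,445,404.47

NZD 310,000.00 × 7.012 = NOK 2,173,720.00
NOK 2,173,720.00 × 0.1296 = CAD 281,714.11
CAD 281,714.11 ÷ 0.9616 = SGD 292,963.92
SGD 292,963.92 × 0.7202 = EUR 210,992.62
EUR 210,992.62 × 11.59 = SEK 2,445,404.47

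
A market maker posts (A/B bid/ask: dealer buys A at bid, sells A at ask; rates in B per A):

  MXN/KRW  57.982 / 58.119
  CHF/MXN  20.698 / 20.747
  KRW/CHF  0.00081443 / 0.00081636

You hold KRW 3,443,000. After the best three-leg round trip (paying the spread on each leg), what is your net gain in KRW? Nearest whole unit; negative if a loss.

Best loop KRW → MXN → CHF → KRW:
KRW 3,443,000 ÷ 58.119 (buy MXN at ask) = MXN 59,240.52
MXN 59,240.52 ÷ 20.747 (buy CHF at ask) = CHF 2,855.38
CHF 2,855.38 ÷ 0.00081636 (buy KRW at ask) = KRW 3,497,694

Net profit: KRW 54,694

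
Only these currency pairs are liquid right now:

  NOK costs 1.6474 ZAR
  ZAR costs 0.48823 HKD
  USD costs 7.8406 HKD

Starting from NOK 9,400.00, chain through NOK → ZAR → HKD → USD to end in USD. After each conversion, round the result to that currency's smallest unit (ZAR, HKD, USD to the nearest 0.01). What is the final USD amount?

USD 964.28

NOK 9,400.00 × 1.6474 = ZAR 15,485.56
ZAR 15,485.56 × 0.48823 = HKD 7,560.51
HKD 7,560.51 ÷ 7.8406 = USD 964.28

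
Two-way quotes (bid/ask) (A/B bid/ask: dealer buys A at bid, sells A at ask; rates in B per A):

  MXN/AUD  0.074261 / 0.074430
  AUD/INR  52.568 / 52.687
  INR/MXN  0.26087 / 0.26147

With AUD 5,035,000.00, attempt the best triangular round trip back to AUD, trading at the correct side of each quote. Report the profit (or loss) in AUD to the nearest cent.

Net profit: AUD 92,502.26

Best loop AUD → INR → MXN → AUD:
AUD 5,035,000.00 × 52.568 (sell AUD at bid) = INR 264,679,880.00
INR 264,679,880.00 × 0.26087 (sell INR at bid) = MXN 69,047,040.30
MXN 69,047,040.30 × 0.074261 (sell MXN at bid) = AUD 5,127,502.26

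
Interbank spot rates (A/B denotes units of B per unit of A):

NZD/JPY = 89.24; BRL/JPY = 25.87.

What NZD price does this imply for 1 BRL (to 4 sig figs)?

1 BRL × 25.87 = 25.87 JPY
25.87 JPY ÷ 89.24 = 0.289892 NZD

BRL/NZD = 0.2899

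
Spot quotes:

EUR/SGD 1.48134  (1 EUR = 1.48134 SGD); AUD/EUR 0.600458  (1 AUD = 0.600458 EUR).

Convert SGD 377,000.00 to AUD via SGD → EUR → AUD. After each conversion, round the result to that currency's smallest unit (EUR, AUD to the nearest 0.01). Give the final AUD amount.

SGD 377,000.00 ÷ 1.48134 = EUR 254,499.30
EUR 254,499.30 ÷ 0.600458 = AUD 423,841.97

AUD 423,841.97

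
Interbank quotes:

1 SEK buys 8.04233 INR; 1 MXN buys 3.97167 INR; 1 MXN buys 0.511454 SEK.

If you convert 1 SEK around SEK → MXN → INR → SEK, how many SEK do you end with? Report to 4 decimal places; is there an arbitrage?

0.9656 (arbitrage exists)

Around SEK → MXN → INR → SEK: 1 ÷ 0.511454 × 3.97167 ÷ 8.04233 = 0.965572
Product < 1; profitable direction is SEK → INR → MXN → SEK.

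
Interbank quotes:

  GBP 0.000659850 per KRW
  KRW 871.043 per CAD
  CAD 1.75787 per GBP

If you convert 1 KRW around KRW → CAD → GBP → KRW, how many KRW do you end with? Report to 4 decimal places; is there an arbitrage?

0.9898 (arbitrage exists)

Around KRW → CAD → GBP → KRW: 1 ÷ 871.043 ÷ 1.75787 ÷ 0.000659850 = 0.989757
Product < 1; profitable direction is KRW → GBP → CAD → KRW.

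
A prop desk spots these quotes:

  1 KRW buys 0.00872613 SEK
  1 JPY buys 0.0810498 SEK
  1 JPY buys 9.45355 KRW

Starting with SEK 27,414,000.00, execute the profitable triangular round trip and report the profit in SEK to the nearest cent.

Profit: SEK 488,111.20

Profitable loop is SEK → JPY → KRW → SEK:
SEK 27,414,000.00 ÷ 0.0810498 = JPY 338,236,492
JPY 338,236,492 × 9.45355 = KRW 3,197,535,586
KRW 3,197,535,586 × 0.00872613 = SEK 27,902,111.20
Profit = SEK 27,902,111.20 − SEK 27,414,000.00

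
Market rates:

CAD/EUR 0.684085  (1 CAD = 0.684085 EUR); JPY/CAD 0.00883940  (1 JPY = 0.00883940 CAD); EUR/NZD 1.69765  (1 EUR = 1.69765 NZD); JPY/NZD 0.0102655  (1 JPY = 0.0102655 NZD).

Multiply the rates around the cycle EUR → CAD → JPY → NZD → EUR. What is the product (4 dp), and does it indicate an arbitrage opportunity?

1.0000 (no arbitrage)

Around EUR → CAD → JPY → NZD → EUR: 1 ÷ 0.684085 ÷ 0.00883940 × 0.0102655 ÷ 1.69765 = 0.999998
Product ≈ 1 (deviation 0.000%, within rounding noise).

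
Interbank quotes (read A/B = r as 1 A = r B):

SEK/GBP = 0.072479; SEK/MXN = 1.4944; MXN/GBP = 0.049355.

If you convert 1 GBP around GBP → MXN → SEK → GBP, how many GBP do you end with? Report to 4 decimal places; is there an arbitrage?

0.9827 (arbitrage exists)

Around GBP → MXN → SEK → GBP: 1 ÷ 0.049355 ÷ 1.4944 × 0.072479 = 0.982685
Product < 1; profitable direction is GBP → SEK → MXN → GBP.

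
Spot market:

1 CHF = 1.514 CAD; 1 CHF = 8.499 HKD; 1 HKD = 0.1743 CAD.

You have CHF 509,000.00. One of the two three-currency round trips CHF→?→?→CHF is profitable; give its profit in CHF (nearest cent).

Profit: CHF 11,209.69

Profitable loop is CHF → CAD → HKD → CHF:
CHF 509,000.00 × 1.514 = CAD 770,626.00
CAD 770,626.00 ÷ 0.1743 = HKD 4,421,262.19
HKD 4,421,262.19 ÷ 8.499 = CHF 520,209.69
Profit = CHF 520,209.69 − CHF 509,000.00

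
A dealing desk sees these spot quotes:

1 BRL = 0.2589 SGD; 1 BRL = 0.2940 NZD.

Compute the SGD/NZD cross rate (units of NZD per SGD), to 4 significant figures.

1 SGD ÷ 0.2589 = 3.8625 BRL
3.8625 BRL × 0.2940 = 1.13557 NZD

SGD/NZD = 1.136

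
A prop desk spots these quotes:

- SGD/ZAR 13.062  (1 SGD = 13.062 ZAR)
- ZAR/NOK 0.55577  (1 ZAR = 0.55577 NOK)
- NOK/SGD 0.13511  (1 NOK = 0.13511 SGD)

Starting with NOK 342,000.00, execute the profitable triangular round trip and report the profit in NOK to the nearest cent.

Profit: NOK 6,685.46

Profitable loop is NOK → ZAR → SGD → NOK:
NOK 342,000.00 ÷ 0.55577 = ZAR 615,362.47
ZAR 615,362.47 ÷ 13.062 = SGD 47,110.89
SGD 47,110.89 ÷ 0.13511 = NOK 348,685.46
Profit = NOK 348,685.46 − NOK 342,000.00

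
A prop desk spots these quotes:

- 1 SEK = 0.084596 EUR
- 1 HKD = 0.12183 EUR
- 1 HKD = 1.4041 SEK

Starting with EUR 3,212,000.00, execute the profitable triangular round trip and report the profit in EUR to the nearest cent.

Profit: EUR 82,442.36

Profitable loop is EUR → SEK → HKD → EUR:
EUR 3,212,000.00 ÷ 0.084596 = SEK 37,968,698.28
SEK 37,968,698.28 ÷ 1.4041 = HKD 27,041,306.38
HKD 27,041,306.38 × 0.12183 = EUR 3,294,442.36
Profit = EUR 3,294,442.36 − EUR 3,212,000.00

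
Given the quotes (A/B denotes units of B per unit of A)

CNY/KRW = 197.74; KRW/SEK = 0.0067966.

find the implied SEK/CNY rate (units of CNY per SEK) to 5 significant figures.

SEK/CNY = 0.74407

1 SEK ÷ 0.0067966 = 147.132 KRW
147.132 KRW ÷ 197.74 = 0.74407 CNY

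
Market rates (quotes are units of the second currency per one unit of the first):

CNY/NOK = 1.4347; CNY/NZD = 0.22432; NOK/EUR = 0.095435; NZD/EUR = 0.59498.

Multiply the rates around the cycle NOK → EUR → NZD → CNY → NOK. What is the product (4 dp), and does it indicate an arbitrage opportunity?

1.0259 (arbitrage exists)

Around NOK → EUR → NZD → CNY → NOK: 1 × 0.095435 ÷ 0.59498 ÷ 0.22432 × 1.4347 = 1.025884
Product > 1; profitable direction is NOK → EUR → NZD → CNY → NOK.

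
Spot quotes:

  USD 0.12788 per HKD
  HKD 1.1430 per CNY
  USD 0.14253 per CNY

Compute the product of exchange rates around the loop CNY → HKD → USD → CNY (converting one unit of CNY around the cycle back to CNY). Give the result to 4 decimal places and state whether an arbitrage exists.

Around CNY → HKD → USD → CNY: 1 × 1.1430 × 0.12788 ÷ 0.14253 = 1.025516
Product > 1; profitable direction is CNY → HKD → USD → CNY.

1.0255 (arbitrage exists)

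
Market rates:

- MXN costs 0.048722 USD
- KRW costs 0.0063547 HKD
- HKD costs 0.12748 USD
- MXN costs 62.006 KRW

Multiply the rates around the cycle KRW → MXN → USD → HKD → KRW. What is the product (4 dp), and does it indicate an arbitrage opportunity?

Around KRW → MXN → USD → HKD → KRW: 1 ÷ 62.006 × 0.048722 ÷ 0.12748 ÷ 0.0063547 = 0.969961
Product < 1; profitable direction is KRW → HKD → USD → MXN → KRW.

0.9700 (arbitrage exists)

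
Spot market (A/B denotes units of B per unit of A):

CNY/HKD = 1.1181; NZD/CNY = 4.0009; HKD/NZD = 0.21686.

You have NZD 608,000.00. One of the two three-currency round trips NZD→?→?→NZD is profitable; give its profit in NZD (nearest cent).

Profit: NZD 18,737.65

Profitable loop is NZD → HKD → CNY → NZD:
NZD 608,000.00 ÷ 0.21686 = HKD 2,803,652.13
HKD 2,803,652.13 ÷ 1.1181 = CNY 2,507,514.65
CNY 2,507,514.65 ÷ 4.0009 = NZD 626,737.65
Profit = NZD 626,737.65 − NZD 608,000.00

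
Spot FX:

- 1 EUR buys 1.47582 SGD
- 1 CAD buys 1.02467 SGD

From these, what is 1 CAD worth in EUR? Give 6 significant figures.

1 CAD × 1.02467 = 1.02467 SGD
1.02467 SGD ÷ 1.47582 = 0.694306 EUR

CAD/EUR = 0.694306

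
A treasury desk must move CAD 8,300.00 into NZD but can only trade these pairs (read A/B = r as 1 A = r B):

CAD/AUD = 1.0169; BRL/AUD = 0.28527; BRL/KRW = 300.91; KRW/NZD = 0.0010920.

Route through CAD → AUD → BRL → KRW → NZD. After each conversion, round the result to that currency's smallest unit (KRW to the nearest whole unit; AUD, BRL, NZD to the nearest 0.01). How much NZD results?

CAD 8,300.00 × 1.0169 = AUD 8,440.27
AUD 8,440.27 ÷ 0.28527 = BRL 29,586.95
BRL 29,586.95 × 300.91 = KRW 8,903,009
KRW 8,903,009 × 0.0010920 = NZD 9,722.09

NZD 9,722.09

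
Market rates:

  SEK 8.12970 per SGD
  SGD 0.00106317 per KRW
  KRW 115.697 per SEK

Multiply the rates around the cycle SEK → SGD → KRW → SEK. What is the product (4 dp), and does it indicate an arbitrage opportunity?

Around SEK → SGD → KRW → SEK: 1 ÷ 8.12970 ÷ 0.00106317 ÷ 115.697 = 1.000002
Product ≈ 1 (deviation 0.000%, within rounding noise).

1.0000 (no arbitrage)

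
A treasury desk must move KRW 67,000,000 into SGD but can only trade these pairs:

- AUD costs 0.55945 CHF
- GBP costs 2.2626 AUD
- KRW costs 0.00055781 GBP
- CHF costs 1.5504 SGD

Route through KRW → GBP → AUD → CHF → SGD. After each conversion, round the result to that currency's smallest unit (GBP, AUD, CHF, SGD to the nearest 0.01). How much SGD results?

KRW 67,000,000 × 0.00055781 = GBP 37,373.27
GBP 37,373.27 × 2.2626 = AUD 84,560.76
AUD 84,560.76 × 0.55945 = CHF 47,307.52
CHF 47,307.52 × 1.5504 = SGD 73,345.58

SGD 73,345.58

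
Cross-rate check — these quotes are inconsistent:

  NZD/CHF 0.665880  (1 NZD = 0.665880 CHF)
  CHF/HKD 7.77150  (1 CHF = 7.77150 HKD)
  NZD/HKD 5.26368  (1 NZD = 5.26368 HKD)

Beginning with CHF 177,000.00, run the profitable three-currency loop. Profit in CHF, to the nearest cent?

Profit: CHF 3,037.06

Profitable loop is CHF → NZD → HKD → CHF:
CHF 177,000.00 ÷ 0.665880 = NZD 265,813.66
NZD 265,813.66 × 5.26368 = HKD 1,399,158.05
HKD 1,399,158.05 ÷ 7.77150 = CHF 180,037.06
Profit = CHF 180,037.06 − CHF 177,000.00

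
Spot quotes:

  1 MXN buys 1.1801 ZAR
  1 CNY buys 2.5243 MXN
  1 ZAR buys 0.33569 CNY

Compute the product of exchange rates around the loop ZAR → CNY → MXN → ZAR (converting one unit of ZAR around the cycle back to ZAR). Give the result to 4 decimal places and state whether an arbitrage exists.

Around ZAR → CNY → MXN → ZAR: 1 × 0.33569 × 2.5243 × 1.1801 = 0.999996
Product ≈ 1 (deviation 0.000%, within rounding noise).

1.0000 (no arbitrage)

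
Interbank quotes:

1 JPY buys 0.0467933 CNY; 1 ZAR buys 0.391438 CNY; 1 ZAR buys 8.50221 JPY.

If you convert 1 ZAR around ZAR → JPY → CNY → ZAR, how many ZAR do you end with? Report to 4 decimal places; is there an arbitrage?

1.0164 (arbitrage exists)

Around ZAR → JPY → CNY → ZAR: 1 × 8.50221 × 0.0467933 ÷ 0.391438 = 1.016372
Product > 1; profitable direction is ZAR → JPY → CNY → ZAR.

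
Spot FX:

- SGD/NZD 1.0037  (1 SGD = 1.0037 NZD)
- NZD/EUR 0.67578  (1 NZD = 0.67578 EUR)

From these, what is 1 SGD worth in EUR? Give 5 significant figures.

1 SGD × 1.0037 = 1.0037 NZD
1.0037 NZD × 0.67578 = 0.67828 EUR

SGD/EUR = 0.67828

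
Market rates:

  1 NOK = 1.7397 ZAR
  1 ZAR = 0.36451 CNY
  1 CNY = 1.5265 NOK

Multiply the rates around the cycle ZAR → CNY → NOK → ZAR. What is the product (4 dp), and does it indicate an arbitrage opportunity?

Around ZAR → CNY → NOK → ZAR: 1 × 0.36451 × 1.5265 × 1.7397 = 0.968012
Product < 1; profitable direction is ZAR → NOK → CNY → ZAR.

0.9680 (arbitrage exists)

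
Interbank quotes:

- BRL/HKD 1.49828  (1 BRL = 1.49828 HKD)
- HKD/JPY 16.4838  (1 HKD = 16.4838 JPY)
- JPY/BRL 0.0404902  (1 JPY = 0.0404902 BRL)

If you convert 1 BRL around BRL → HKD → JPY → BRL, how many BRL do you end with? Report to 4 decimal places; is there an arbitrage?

1.0000 (no arbitrage)

Around BRL → HKD → JPY → BRL: 1 × 1.49828 × 16.4838 × 0.0404902 = 1.000001
Product ≈ 1 (deviation 0.000%, within rounding noise).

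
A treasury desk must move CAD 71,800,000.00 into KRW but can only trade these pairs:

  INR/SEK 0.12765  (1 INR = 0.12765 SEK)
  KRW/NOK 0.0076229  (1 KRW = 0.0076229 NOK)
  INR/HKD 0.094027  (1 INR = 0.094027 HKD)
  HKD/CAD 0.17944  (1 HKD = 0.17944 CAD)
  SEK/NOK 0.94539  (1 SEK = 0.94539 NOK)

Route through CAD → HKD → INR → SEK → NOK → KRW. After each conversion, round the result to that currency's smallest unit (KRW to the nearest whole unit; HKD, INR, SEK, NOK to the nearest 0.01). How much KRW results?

KRW 67,369,636,575

CAD 71,800,000.00 ÷ 0.17944 = HKD 400,133,749.44
HKD 400,133,749.44 ÷ 0.094027 = INR 4,255,519,685.20
INR 4,255,519,685.20 × 0.12765 = SEK 543,217,087.82
SEK 543,217,087.82 × 0.94539 = NOK 513,552,002.65
NOK 513,552,002.65 ÷ 0.0076229 = KRW 67,369,636,575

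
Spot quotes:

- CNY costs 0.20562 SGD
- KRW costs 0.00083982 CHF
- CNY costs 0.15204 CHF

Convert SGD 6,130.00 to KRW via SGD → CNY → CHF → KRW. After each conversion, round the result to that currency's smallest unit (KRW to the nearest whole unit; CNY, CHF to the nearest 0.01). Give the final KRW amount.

SGD 6,130.00 ÷ 0.20562 = CNY 29,812.28
CNY 29,812.28 × 0.15204 = CHF 4,532.66
CHF 4,532.66 ÷ 0.00083982 = KRW 5,397,180

KRW 5,397,180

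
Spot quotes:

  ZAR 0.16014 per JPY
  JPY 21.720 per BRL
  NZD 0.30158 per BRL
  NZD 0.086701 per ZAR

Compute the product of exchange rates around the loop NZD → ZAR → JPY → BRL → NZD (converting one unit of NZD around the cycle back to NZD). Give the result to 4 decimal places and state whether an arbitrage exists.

1.0000 (no arbitrage)

Around NZD → ZAR → JPY → BRL → NZD: 1 ÷ 0.086701 ÷ 0.16014 ÷ 21.720 × 0.30158 = 1.000043
Product ≈ 1 (deviation 0.004%, within rounding noise).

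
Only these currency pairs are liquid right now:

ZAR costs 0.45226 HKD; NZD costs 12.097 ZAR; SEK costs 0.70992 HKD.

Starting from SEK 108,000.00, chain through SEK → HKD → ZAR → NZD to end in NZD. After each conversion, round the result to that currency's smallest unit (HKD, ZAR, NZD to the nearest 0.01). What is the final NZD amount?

NZD 14,014.17

SEK 108,000.00 × 0.70992 = HKD 76,671.36
HKD 76,671.36 ÷ 0.45226 = ZAR 169,529.39
ZAR 169,529.39 ÷ 12.097 = NZD 14,014.17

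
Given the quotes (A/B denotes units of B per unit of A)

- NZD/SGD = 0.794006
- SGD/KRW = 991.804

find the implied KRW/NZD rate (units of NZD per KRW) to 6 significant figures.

1 KRW ÷ 991.804 = 0.00100826 SGD
0.00100826 SGD ÷ 0.794006 = 0.00126984 NZD

KRW/NZD = 0.00126984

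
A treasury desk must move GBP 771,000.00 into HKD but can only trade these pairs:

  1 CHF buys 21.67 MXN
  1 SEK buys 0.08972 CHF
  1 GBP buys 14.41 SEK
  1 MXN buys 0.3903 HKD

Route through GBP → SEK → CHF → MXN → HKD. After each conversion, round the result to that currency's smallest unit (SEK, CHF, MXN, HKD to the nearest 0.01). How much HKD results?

GBP 771,000.00 × 14.41 = SEK 11,110,110.00
SEK 11,110,110.00 × 0.08972 = CHF 996,799.07
CHF 996,799.07 × 21.67 = MXN 21,600,635.85
MXN 21,600,635.85 × 0.3903 = HKD 8,430,728.17

HKD 8,430,728.17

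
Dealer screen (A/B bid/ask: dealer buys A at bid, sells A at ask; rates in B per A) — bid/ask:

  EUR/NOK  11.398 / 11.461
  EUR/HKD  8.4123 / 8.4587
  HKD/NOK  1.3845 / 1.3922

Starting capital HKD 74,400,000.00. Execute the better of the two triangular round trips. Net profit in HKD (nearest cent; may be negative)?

Best loop HKD → NOK → EUR → HKD:
HKD 74,400,000.00 × 1.3845 (sell HKD at bid) = NOK 103,006,800.00
NOK 103,006,800.00 ÷ 11.461 (buy EUR at ask) = EUR 8,987,592.71
EUR 8,987,592.71 × 8.4123 (sell EUR at bid) = HKD 75,606,326.12

Net profit: HKD 1,206,326.12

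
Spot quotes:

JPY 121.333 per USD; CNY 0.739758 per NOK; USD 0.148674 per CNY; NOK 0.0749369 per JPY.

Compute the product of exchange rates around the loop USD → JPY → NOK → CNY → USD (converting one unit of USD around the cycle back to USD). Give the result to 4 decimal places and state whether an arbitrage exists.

1.0000 (no arbitrage)

Around USD → JPY → NOK → CNY → USD: 1 × 121.333 × 0.0749369 × 0.739758 × 0.148674 = 0.999999
Product ≈ 1 (deviation 0.000%, within rounding noise).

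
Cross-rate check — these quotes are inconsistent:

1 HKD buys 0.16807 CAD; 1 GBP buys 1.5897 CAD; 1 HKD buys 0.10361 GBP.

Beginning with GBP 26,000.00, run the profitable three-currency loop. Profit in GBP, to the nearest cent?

Profit: GBP 530.58

Profitable loop is GBP → HKD → CAD → GBP:
GBP 26,000.00 ÷ 0.10361 = HKD 250,941.03
HKD 250,941.03 × 0.16807 = CAD 42,175.66
CAD 42,175.66 ÷ 1.5897 = GBP 26,530.58
Profit = GBP 26,530.58 − GBP 26,000.00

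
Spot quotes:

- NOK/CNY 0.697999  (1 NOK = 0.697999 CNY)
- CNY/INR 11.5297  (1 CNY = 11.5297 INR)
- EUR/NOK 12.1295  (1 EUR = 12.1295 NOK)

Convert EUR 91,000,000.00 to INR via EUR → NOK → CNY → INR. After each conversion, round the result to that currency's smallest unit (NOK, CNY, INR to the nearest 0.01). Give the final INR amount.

INR 8,882,947,570.20

EUR 91,000,000.00 × 12.1295 = NOK 1,103,784,500.00
NOK 1,103,784,500.00 × 0.697999 = CNY 770,440,477.22
CNY 770,440,477.22 × 11.5297 = INR 8,882,947,570.20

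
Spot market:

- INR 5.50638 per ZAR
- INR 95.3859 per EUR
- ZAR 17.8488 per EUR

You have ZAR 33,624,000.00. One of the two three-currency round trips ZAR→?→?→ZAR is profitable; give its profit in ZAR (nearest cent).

Profitable loop is ZAR → INR → EUR → ZAR:
ZAR 33,624,000.00 × 5.50638 = INR 185,146,521.12
INR 185,146,521.12 ÷ 95.3859 = EUR 1,941,026.10
EUR 1,941,026.10 × 17.8488 = ZAR 34,644,986.59
Profit = ZAR 34,644,986.59 − ZAR 33,624,000.00

Profit: ZAR 1,020,986.59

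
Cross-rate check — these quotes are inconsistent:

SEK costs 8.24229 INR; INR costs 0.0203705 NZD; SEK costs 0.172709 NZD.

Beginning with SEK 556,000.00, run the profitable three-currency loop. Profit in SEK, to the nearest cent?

Profitable loop is SEK → NZD → INR → SEK:
SEK 556,000.00 × 0.172709 = NZD 96,026.20
NZD 96,026.20 ÷ 0.0203705 = INR 4,713,983.65
INR 4,713,983.65 ÷ 8.24229 = SEK 571,926.45
Profit = SEK 571,926.45 − SEK 556,000.00

Profit: SEK 15,926.45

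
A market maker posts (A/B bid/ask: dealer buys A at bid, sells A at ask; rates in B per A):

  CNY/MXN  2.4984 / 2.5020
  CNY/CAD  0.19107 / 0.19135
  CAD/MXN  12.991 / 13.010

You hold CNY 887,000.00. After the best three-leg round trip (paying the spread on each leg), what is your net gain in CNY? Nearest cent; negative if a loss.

Net profit: CNY 3,184.09

Best loop CNY → MXN → CAD → CNY:
CNY 887,000.00 × 2.4984 (sell CNY at bid) = MXN 2,216,080.80
MXN 2,216,080.80 ÷ 13.010 (buy CAD at ask) = CAD 170,336.73
CAD 170,336.73 ÷ 0.19135 (buy CNY at ask) = CNY 890,184.09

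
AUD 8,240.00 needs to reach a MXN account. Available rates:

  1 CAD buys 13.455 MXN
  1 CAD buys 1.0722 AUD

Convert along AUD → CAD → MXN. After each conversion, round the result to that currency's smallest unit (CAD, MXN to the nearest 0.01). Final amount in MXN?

MXN 103,403.42

AUD 8,240.00 ÷ 1.0722 = CAD 7,685.13
CAD 7,685.13 × 13.455 = MXN 103,403.42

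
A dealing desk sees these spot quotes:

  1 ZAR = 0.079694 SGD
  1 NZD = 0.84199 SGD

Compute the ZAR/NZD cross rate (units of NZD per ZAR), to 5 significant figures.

1 ZAR × 0.079694 = 0.079694 SGD
0.079694 SGD ÷ 0.84199 = 0.0946496 NZD

ZAR/NZD = 0.094650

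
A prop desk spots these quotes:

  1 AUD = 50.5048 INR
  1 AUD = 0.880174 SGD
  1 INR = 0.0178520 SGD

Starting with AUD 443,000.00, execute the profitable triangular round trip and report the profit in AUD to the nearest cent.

Profit: AUD 10,789.79

Profitable loop is AUD → INR → SGD → AUD:
AUD 443,000.00 × 50.5048 = INR 22,373,626.40
INR 22,373,626.40 × 0.0178520 = SGD 399,413.98
SGD 399,413.98 ÷ 0.880174 = AUD 453,789.79
Profit = AUD 453,789.79 − AUD 443,000.00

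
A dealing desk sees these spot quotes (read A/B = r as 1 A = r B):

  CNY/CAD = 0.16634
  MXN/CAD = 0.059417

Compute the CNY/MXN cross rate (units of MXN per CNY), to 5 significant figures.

1 CNY × 0.16634 = 0.16634 CAD
0.16634 CAD ÷ 0.059417 = 2.79954 MXN

CNY/MXN = 2.7995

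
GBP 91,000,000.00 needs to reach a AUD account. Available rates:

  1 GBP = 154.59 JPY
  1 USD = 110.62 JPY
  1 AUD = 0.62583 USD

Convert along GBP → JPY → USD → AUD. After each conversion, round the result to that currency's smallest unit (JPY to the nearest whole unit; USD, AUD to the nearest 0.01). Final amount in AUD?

GBP 91,000,000.00 × 154.59 = JPY 14,067,690,000
JPY 14,067,690,000 ÷ 110.62 = USD 127,171,307.18
USD 127,171,307.18 ÷ 0.62583 = AUD 203,204,236.26

AUD 203,204,236.26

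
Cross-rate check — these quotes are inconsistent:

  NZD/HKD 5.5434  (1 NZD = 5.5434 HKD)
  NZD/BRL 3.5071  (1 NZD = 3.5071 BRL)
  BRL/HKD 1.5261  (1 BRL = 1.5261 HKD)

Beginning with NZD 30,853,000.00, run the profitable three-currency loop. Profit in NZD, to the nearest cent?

Profit: NZD 1,102,268.79

Profitable loop is NZD → HKD → BRL → NZD:
NZD 30,853,000.00 × 5.5434 = HKD 171,030,520.20
HKD 171,030,520.20 ÷ 1.5261 = BRL 112,070,323.18
BRL 112,070,323.18 ÷ 3.5071 = NZD 31,955,268.79
Profit = NZD 31,955,268.79 − NZD 30,853,000.00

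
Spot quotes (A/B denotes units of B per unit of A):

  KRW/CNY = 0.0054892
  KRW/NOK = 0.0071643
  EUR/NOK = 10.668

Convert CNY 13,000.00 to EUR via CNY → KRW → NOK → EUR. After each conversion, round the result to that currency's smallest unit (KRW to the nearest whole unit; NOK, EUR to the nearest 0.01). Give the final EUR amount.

EUR 1,590.47

CNY 13,000.00 ÷ 0.0054892 = KRW 2,368,287
KRW 2,368,287 × 0.0071643 = NOK 16,967.12
NOK 16,967.12 ÷ 10.668 = EUR 1,590.47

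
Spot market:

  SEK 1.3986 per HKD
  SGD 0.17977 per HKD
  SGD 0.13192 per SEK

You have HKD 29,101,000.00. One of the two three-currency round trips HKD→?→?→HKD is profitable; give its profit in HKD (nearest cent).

Profit: HKD 766,224.13

Profitable loop is HKD → SEK → SGD → HKD:
HKD 29,101,000.00 × 1.3986 = SEK 40,700,658.60
SEK 40,700,658.60 × 0.13192 = SGD 5,369,230.88
SGD 5,369,230.88 ÷ 0.17977 = HKD 29,867,224.13
Profit = HKD 29,867,224.13 − HKD 29,101,000.00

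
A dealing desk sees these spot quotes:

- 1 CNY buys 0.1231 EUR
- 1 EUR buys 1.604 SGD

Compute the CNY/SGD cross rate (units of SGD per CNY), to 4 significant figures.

1 CNY × 0.1231 = 0.1231 EUR
0.1231 EUR × 1.604 = 0.197452 SGD

CNY/SGD = 0.1975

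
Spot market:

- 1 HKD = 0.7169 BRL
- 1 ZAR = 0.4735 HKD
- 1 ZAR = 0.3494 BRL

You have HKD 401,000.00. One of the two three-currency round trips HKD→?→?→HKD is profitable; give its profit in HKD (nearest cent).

Profitable loop is HKD → ZAR → BRL → HKD:
HKD 401,000.00 ÷ 0.4735 = ZAR 846,884.90
ZAR 846,884.90 × 0.3494 = BRL 295,901.58
BRL 295,901.58 ÷ 0.7169 = HKD 412,751.55
Profit = HKD 412,751.55 − HKD 401,000.00

Profit: HKD 11,751.55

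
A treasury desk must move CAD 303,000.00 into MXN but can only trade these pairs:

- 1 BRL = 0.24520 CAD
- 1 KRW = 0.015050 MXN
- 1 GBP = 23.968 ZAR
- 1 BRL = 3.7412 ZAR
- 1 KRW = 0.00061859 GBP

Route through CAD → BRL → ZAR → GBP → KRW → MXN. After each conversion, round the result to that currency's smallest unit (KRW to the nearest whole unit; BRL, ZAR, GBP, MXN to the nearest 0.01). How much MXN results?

MXN 4,692,830.82

CAD 303,000.00 ÷ 0.24520 = BRL 1,235,725.94
BRL 1,235,725.94 × 3.7412 = ZAR 4,623,097.89
ZAR 4,623,097.89 ÷ 23.968 = GBP 192,886.26
GBP 192,886.26 ÷ 0.00061859 = KRW 311,816,001
KRW 311,816,001 × 0.015050 = MXN 4,692,830.82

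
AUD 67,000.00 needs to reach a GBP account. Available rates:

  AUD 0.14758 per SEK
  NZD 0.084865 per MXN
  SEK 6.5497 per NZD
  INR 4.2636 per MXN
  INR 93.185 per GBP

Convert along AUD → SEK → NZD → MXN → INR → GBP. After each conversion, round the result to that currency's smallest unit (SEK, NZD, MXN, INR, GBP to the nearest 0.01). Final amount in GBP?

AUD 67,000.00 ÷ 0.14758 = SEK 453,991.06
SEK 453,991.06 ÷ 6.5497 = NZD 69,314.79
NZD 69,314.79 ÷ 0.084865 = MXN 816,765.33
MXN 816,765.33 × 4.2636 = INR 3,482,360.66
INR 3,482,360.66 ÷ 93.185 = GBP 37,370.40

GBP 37,370.40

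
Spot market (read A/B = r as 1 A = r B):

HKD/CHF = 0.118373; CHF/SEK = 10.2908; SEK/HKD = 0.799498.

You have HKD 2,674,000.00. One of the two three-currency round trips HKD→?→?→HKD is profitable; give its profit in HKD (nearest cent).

Profit: HKD 71,631.38

Profitable loop is HKD → SEK → CHF → HKD:
HKD 2,674,000.00 ÷ 0.799498 = SEK 3,344,598.74
SEK 3,344,598.74 ÷ 10.2908 = CHF 325,008.62
CHF 325,008.62 ÷ 0.118373 = HKD 2,745,631.38
Profit = HKD 2,745,631.38 − HKD 2,674,000.00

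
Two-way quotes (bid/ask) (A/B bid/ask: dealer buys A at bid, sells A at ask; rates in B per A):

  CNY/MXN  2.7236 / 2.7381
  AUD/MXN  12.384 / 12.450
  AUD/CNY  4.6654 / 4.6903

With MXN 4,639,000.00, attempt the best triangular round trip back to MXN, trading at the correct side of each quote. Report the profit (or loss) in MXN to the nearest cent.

Best loop MXN → AUD → CNY → MXN:
MXN 4,639,000.00 ÷ 12.450 (buy AUD at ask) = AUD 372,610.44
AUD 372,610.44 × 4.6654 (sell AUD at bid) = CNY 1,738,376.76
CNY 1,738,376.76 × 2.7236 (sell CNY at bid) = MXN 4,734,642.93

Net profit: MXN 95,642.93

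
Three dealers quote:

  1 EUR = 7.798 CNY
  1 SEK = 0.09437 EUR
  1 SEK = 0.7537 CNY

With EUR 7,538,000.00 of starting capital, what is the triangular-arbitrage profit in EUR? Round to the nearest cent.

Profitable loop is EUR → SEK → CNY → EUR:
EUR 7,538,000.00 ÷ 0.09437 = SEK 79,877,079.58
SEK 79,877,079.58 × 0.7537 = CNY 60,203,354.88
CNY 60,203,354.88 ÷ 7.798 = EUR 7,720,358.41
Profit = EUR 7,720,358.41 − EUR 7,538,000.00

Profit: EUR 182,358.41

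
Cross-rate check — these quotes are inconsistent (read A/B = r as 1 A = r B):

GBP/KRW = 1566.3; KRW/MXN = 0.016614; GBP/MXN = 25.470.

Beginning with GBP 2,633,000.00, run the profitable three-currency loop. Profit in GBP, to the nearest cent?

Profitable loop is GBP → KRW → MXN → GBP:
GBP 2,633,000.00 × 1566.3 = KRW 4,124,067,900
KRW 4,124,067,900 × 0.016614 = MXN 68,517,264.09
MXN 68,517,264.09 ÷ 25.470 = GBP 2,690,116.38
Profit = GBP 2,690,116.38 − GBP 2,633,000.00

Profit: GBP 57,116.38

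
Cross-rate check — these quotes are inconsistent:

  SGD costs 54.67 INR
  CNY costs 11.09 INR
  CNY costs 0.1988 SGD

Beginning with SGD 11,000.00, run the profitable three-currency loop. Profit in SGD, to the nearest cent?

Profitable loop is SGD → CNY → INR → SGD:
SGD 11,000.00 ÷ 0.1988 = CNY 55,331.99
CNY 55,331.99 × 11.09 = INR 613,631.79
INR 613,631.79 ÷ 54.67 = SGD 11,224.29
Profit = SGD 11,224.29 − SGD 11,000.00

Profit: SGD 224.29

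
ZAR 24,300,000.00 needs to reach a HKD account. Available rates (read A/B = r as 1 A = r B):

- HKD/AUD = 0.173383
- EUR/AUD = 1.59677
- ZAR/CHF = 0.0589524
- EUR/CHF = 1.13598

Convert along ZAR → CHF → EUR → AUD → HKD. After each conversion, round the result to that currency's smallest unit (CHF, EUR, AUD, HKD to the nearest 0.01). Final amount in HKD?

HKD 11,613,762.25

ZAR 24,300,000.00 × 0.0589524 = CHF 1,432,543.32
CHF 1,432,543.32 ÷ 1.13598 = EUR 1,261,063.86
EUR 1,261,063.86 × 1.59677 = AUD 2,013,628.94
AUD 2,013,628.94 ÷ 0.173383 = HKD 11,613,762.25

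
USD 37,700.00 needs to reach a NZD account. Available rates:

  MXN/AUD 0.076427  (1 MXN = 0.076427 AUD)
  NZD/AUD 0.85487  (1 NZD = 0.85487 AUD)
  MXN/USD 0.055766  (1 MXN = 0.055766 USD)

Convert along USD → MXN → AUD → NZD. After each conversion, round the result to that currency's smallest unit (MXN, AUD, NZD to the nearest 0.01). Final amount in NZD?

NZD 60,439.18

USD 37,700.00 ÷ 0.055766 = MXN 676,039.16
MXN 676,039.16 × 0.076427 = AUD 51,667.64
AUD 51,667.64 ÷ 0.85487 = NZD 60,439.18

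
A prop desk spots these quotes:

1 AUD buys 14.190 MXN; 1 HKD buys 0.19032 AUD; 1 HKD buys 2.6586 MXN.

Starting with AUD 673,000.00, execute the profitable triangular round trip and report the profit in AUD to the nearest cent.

Profit: AUD 10,642.24

Profitable loop is AUD → MXN → HKD → AUD:
AUD 673,000.00 × 14.190 = MXN 9,549,870.00
MXN 9,549,870.00 ÷ 2.6586 = HKD 3,592,067.25
HKD 3,592,067.25 × 0.19032 = AUD 683,642.24
Profit = AUD 683,642.24 − AUD 673,000.00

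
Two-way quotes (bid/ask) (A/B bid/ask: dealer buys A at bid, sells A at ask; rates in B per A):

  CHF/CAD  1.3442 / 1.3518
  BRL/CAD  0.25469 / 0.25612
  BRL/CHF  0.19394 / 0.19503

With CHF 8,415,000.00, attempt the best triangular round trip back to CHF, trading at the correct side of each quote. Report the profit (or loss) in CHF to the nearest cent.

Net profit: CHF 150,286.80

Best loop CHF → CAD → BRL → CHF:
CHF 8,415,000.00 × 1.3442 (sell CHF at bid) = CAD 11,311,443.00
CAD 11,311,443.00 ÷ 0.25612 (buy BRL at ask) = BRL 44,164,622.05
BRL 44,164,622.05 × 0.19394 (sell BRL at bid) = CHF 8,565,286.80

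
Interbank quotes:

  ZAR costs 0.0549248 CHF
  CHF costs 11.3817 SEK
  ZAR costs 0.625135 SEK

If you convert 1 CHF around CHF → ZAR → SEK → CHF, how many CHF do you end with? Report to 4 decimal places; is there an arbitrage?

Around CHF → ZAR → SEK → CHF: 1 ÷ 0.0549248 × 0.625135 ÷ 11.3817 = 0.999996
Product ≈ 1 (deviation 0.000%, within rounding noise).

1.0000 (no arbitrage)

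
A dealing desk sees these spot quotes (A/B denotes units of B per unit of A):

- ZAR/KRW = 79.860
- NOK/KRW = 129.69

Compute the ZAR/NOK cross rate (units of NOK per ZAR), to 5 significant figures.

ZAR/NOK = 0.61578

1 ZAR × 79.860 = 79.86 KRW
79.86 KRW ÷ 129.69 = 0.615776 NOK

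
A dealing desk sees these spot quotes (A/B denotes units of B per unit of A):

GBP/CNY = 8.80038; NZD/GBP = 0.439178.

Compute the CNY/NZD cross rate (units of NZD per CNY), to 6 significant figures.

1 CNY ÷ 8.80038 = 0.113631 GBP
0.113631 GBP ÷ 0.439178 = 0.258737 NZD

CNY/NZD = 0.258737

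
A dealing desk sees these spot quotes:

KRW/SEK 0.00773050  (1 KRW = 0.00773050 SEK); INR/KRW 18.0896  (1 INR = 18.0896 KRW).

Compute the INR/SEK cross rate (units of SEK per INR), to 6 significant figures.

1 INR × 18.0896 = 18.0896 KRW
18.0896 KRW × 0.00773050 = 0.139842 SEK

INR/SEK = 0.139842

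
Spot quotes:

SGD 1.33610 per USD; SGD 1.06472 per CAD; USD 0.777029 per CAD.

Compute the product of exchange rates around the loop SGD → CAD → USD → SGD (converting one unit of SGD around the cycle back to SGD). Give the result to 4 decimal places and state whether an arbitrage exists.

0.9751 (arbitrage exists)

Around SGD → CAD → USD → SGD: 1 ÷ 1.06472 × 0.777029 × 1.33610 = 0.975081
Product < 1; profitable direction is SGD → USD → CAD → SGD.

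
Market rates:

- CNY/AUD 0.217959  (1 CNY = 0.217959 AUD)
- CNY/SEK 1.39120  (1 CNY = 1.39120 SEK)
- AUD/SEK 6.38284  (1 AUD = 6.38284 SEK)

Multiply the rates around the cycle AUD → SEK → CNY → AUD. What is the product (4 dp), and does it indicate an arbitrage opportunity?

1.0000 (no arbitrage)

Around AUD → SEK → CNY → AUD: 1 × 6.38284 ÷ 1.39120 × 0.217959 = 0.999998
Product ≈ 1 (deviation 0.000%, within rounding noise).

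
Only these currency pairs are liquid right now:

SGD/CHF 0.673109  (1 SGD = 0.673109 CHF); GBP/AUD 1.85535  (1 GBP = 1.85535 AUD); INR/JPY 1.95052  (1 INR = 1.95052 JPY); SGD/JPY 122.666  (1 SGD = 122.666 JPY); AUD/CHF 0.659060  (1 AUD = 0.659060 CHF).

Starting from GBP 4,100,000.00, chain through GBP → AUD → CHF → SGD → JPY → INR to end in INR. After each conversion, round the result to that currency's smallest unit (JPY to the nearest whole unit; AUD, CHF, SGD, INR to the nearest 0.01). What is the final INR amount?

GBP 4,100,000.00 × 1.85535 = AUD 7,606,935.00
AUD 7,606,935.00 × 0.659060 = CHF 5,013,426.58
CHF 5,013,426.58 ÷ 0.673109 = SGD 7,448,164.53
SGD 7,448,164.53 × 122.666 = JPY 913,636,550
JPY 913,636,550 ÷ 1.95052 = INR 468,406,655.66

INR 468,406,655.66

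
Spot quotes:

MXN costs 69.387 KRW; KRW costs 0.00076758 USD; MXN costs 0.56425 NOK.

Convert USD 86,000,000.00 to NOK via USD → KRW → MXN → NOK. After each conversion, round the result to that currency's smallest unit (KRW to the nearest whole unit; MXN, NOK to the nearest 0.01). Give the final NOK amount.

NOK 911,104,638.95

USD 86,000,000.00 ÷ 0.00076758 = KRW 112,040,438,782
KRW 112,040,438,782 ÷ 69.387 = MXN 1,614,718,013.20
MXN 1,614,718,013.20 × 0.56425 = NOK 911,104,638.95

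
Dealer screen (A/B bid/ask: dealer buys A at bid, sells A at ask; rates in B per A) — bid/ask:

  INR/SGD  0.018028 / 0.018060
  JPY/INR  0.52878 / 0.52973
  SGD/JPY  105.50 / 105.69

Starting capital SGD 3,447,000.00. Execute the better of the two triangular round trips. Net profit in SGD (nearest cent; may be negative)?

Net profit: SGD 19,700.42

Best loop SGD → JPY → INR → SGD:
SGD 3,447,000.00 × 105.50 (sell SGD at bid) = JPY 363,658,500
JPY 363,658,500 × 0.52878 (sell JPY at bid) = INR 192,295,341.63
INR 192,295,341.63 × 0.018028 (sell INR at bid) = SGD 3,466,700.42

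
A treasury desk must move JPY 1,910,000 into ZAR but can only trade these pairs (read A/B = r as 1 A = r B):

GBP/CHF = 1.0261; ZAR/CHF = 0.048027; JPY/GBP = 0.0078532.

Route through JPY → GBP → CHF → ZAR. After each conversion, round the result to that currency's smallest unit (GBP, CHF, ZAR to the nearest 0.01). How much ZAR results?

ZAR 320,467.65

JPY 1,910,000 × 0.0078532 = GBP 14,999.61
GBP 14,999.61 × 1.0261 = CHF 15,391.10
CHF 15,391.10 ÷ 0.048027 = ZAR 320,467.65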